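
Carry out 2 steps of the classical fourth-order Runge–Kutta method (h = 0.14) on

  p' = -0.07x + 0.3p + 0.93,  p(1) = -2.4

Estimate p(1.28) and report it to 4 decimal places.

RK4: k1 = f(x_n, p_n); k2 = f(x_n + h/2, p_n + (h/2)·k1); k3 = f(x_n + h/2, p_n + (h/2)·k2); k4 = f(x_n + h, p_n + h·k3); p_{n+1} = p_n + (h/6)·(k1 + 2k2 + 2k3 + k4).
x=1.000000, p=-2.400000:
  k1 = f(1.000000, -2.400000) = 0.140000
  k2 = f(1.070000, -2.390200) = 0.138040
  k3 = f(1.070000, -2.390337) = 0.137999
  k4 = f(1.140000, -2.380680) = 0.135996
  p ← -2.400000 + (0.14/6)·(k1 + 2k2 + 2k3 + k4) = -2.380678
x=1.140000, p=-2.380678:
  k1 = f(1.140000, -2.380678) = 0.135997
  k2 = f(1.210000, -2.371159) = 0.133952
  k3 = f(1.210000, -2.371302) = 0.133910
  k4 = f(1.280000, -2.361931) = 0.131821
  p ← -2.380678 + (0.14/6)·(k1 + 2k2 + 2k3 + k4) = -2.361929
p(1.28) ≈ -2.3619

-2.3619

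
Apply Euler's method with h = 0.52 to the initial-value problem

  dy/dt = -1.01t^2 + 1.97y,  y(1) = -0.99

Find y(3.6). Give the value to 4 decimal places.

Euler: y_{n+1} = y_n + h·f(t_n, y_n).
t=1.000000, y=-0.990000: f=-2.960300 → y ← -0.990000 + 0.52·(-2.960300) = -2.529356
t=1.520000, y=-2.529356: f=-7.316335 → y ← -2.529356 + 0.52·(-7.316335) = -6.333850
t=2.040000, y=-6.333850: f=-16.680901 → y ← -6.333850 + 0.52·(-16.680901) = -15.007919
t=2.560000, y=-15.007919: f=-36.184736 → y ← -15.007919 + 0.52·(-36.184736) = -33.823982
t=3.080000, y=-33.823982: f=-76.214508 → y ← -33.823982 + 0.52·(-76.214508) = -73.455526
y(3.6) ≈ -73.4555

-73.4555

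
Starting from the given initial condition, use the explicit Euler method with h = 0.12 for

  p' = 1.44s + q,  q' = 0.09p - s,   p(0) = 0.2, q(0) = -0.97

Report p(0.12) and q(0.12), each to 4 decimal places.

Euler on (p,q): p_{n+1} = p_n + h·p', q_{n+1} = q_n + h·q'.
0.000000: (0.200000, -0.970000); f=(-0.970000, 0.018000) → (0.083600, -0.967840)
(p(0.12), q(0.12)) ≈ (0.0836, -0.9678)

0.0836, -0.9678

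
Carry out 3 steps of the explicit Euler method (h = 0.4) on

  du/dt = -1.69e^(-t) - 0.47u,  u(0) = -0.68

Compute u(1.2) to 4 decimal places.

Euler: u_{n+1} = u_n + h·f(t_n, u_n).
t=0.000000, u=-0.680000: f=-1.370400 → u ← -0.680000 + 0.4·(-1.370400) = -1.228160
t=0.400000, u=-1.228160: f=-0.555606 → u ← -1.228160 + 0.4·(-0.555606) = -1.450402
t=0.800000, u=-1.450402: f=-0.077677 → u ← -1.450402 + 0.4·(-0.077677) = -1.481473
u(1.2) ≈ -1.4815

-1.4815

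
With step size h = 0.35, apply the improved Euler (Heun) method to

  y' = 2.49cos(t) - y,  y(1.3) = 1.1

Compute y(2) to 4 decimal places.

0.3821

Heun: k1 = f(t_n, y_n); k2 = f(t_n + h, y_n + h·k1); y_{n+1} = y_n + (h/2)·(k1 + k2).
t=1.300000, y=1.100000:
  k1 = f(1.300000, 1.100000) = -0.433928
  k2 = f(1.650000, 0.948125) = -1.145136
  y ← 1.100000 + (0.35/2)·(-0.433928 + (-1.145136)) = 0.823664
t=1.650000, y=0.823664:
  k1 = f(1.650000, 0.823664) = -1.020675
  k2 = f(2.000000, 0.466428) = -1.502633
  y ← 0.823664 + (0.35/2)·(-1.020675 + (-1.502633)) = 0.382085
y(2) ≈ 0.3821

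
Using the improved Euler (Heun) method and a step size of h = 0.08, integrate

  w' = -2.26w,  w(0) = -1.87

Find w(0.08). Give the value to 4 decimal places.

-1.5625

Heun: k1 = f(t_n, w_n); k2 = f(t_n + h, w_n + h·k1); w_{n+1} = w_n + (h/2)·(k1 + k2).
t=0.000000, w=-1.870000:
  k1 = f(0.000000, -1.870000) = 4.226200
  k2 = f(0.080000, -1.531904) = 3.462103
  w ← -1.870000 + (0.08/2)·(4.226200 + 3.462103) = -1.562468
w(0.08) ≈ -1.5625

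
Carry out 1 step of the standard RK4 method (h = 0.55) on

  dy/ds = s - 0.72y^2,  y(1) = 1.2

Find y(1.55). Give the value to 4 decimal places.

1.3012

RK4: k1 = f(s_n, y_n); k2 = f(s_n + h/2, y_n + (h/2)·k1); k3 = f(s_n + h/2, y_n + (h/2)·k2); k4 = f(s_n + h, y_n + h·k3); y_{n+1} = y_n + (h/6)·(k1 + 2k2 + 2k3 + k4).
s=1.000000, y=1.200000:
  k1 = f(1.000000, 1.200000) = -0.036800
  k2 = f(1.275000, 1.189880) = 0.255614
  k3 = f(1.275000, 1.270294) = 0.113175
  k4 = f(1.550000, 1.262246) = 0.402849
  y ← 1.200000 + (0.55/6)·(k1 + 2k2 + 2k3 + k4) = 1.301166
y(1.55) ≈ 1.3012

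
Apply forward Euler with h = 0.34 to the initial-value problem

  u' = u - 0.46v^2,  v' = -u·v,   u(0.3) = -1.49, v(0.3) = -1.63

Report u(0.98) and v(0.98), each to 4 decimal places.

Euler on (u,v): u_{n+1} = u_n + h·u', v_{n+1} = v_n + h·v'.
0.300000: (-1.490000, -1.630000); f=(-2.712174, -2.428700) → (-2.412139, -2.455758)
0.640000: (-2.412139, -2.455758); f=(-5.186283, -5.923630) → (-4.175475, -4.469792)
(u(0.98), v(0.98)) ≈ (-4.1755, -4.4698)

-4.1755, -4.4698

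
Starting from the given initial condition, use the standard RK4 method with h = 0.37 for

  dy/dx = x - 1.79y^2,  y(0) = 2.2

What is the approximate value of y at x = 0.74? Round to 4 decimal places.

RK4: k1 = f(x_n, y_n); k2 = f(x_n + h/2, y_n + (h/2)·k1); k3 = f(x_n + h/2, y_n + (h/2)·k2); k4 = f(x_n + h, y_n + h·k3); y_{n+1} = y_n + (h/6)·(k1 + 2k2 + 2k3 + k4).
x=0.000000, y=2.200000:
  k1 = f(0.000000, 2.200000) = -8.663600
  k2 = f(0.185000, 0.597234) = -0.453472
  k3 = f(0.185000, 2.116108) = -7.830462
  k4 = f(0.370000, -0.697271) = -0.500274
  y ← 2.200000 + (0.37/6)·(k1 + 2k2 + 2k3 + k4) = 0.613209
x=0.370000, y=0.613209:
  k1 = f(0.370000, 0.613209) = -0.303086
  k2 = f(0.555000, 0.557138) = -0.000622
  k3 = f(0.555000, 0.613094) = -0.117833
  k4 = f(0.740000, 0.569611) = 0.159223
  y ← 0.613209 + (0.37/6)·(k1 + 2k2 + 2k3 + k4) = 0.589728
y(0.74) ≈ 0.5897

0.5897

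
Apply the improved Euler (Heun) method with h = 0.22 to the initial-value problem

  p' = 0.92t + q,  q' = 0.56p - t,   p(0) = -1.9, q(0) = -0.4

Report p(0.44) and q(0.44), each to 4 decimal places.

-2.1030, -0.9879

Heun on (p,q): k1 = f(t_n, state_n); k2 = f(t_n + h, state_n + h·k1); state_{n+1} = state_n + (h/2)·(k1 + k2).
0.000000: (-1.900000, -0.400000)
  k1 = (-0.400000, -1.064000)
  predictor → (-1.988000, -0.634080)
  k2 = (-0.431680, -1.333280)
  → (-1.991485, -0.663701)
0.220000: (-1.991485, -0.663701)
  k1 = (-0.461301, -1.335231)
  predictor → (-2.092971, -0.957452)
  k2 = (-0.552652, -1.612064)
  → (-2.103020, -0.987903)
(p(0.44), q(0.44)) ≈ (-2.1030, -0.9879)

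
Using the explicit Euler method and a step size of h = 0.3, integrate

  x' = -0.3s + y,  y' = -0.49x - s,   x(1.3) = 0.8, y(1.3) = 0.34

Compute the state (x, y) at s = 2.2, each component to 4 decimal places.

0.1908, -1.4198

Euler on (x,y): x_{n+1} = x_n + h·x', y_{n+1} = y_n + h·y'.
1.300000: (0.800000, 0.340000); f=(-0.050000, -1.692000) → (0.785000, -0.167600)
1.600000: (0.785000, -0.167600); f=(-0.647600, -1.984650) → (0.590720, -0.762995)
1.900000: (0.590720, -0.762995); f=(-1.332995, -2.189453) → (0.190822, -1.419831)
(x(2.2), y(2.2)) ≈ (0.1908, -1.4198)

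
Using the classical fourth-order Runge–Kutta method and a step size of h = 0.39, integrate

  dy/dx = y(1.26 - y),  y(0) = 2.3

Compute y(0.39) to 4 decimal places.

1.7428

RK4: k1 = f(x_n, y_n); k2 = f(x_n + h/2, y_n + (h/2)·k1); k3 = f(x_n + h/2, y_n + (h/2)·k2); k4 = f(x_n + h, y_n + h·k3); y_{n+1} = y_n + (h/6)·(k1 + 2k2 + 2k3 + k4).
x=0.000000, y=2.300000:
  k1 = f(0.000000, 2.300000) = -2.392000
  k2 = f(0.195000, 1.833560) = -1.051657
  k3 = f(0.195000, 2.094927) = -1.749111
  k4 = f(0.390000, 1.617847) = -0.578941
  y ← 2.300000 + (0.39/6)·(k1 + 2k2 + 2k3 + k4) = 1.742789
y(0.39) ≈ 1.7428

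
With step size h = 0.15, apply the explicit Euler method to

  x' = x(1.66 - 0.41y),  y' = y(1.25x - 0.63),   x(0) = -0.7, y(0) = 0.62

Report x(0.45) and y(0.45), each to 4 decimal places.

Euler on (x,y): x_{n+1} = x_n + h·x', y_{n+1} = y_n + h·y'.
0.000000: (-0.700000, 0.620000); f=(-0.984060, -0.933100) → (-0.847609, 0.480035)
0.150000: (-0.847609, 0.480035); f=(-1.240209, -0.811025) → (-1.033640, 0.358381)
0.300000: (-1.033640, 0.358381); f=(-1.563964, -0.688827) → (-1.268235, 0.255057)
(x(0.45), y(0.45)) ≈ (-1.2682, 0.2551)

-1.2682, 0.2551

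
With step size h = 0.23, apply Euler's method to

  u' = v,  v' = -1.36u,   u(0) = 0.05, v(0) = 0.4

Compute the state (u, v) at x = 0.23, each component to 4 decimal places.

Euler on (u,v): u_{n+1} = u_n + h·u', v_{n+1} = v_n + h·v'.
0.000000: (0.050000, 0.400000); f=(0.400000, -0.068000) → (0.142000, 0.384360)
(u(0.23), v(0.23)) ≈ (0.1420, 0.3844)

0.1420, 0.3844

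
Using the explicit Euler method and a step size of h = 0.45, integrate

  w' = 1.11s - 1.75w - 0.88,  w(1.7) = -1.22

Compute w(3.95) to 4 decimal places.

1.6395

Euler: w_{n+1} = w_n + h·f(s_n, w_n).
s=1.700000, w=-1.220000: f=3.142000 → w ← -1.220000 + 0.45·3.142000 = 0.193900
s=2.150000, w=0.193900: f=1.167175 → w ← 0.193900 + 0.45·1.167175 = 0.719129
s=2.600000, w=0.719129: f=0.747525 → w ← 0.719129 + 0.45·0.747525 = 1.055515
s=3.050000, w=1.055515: f=0.658349 → w ← 1.055515 + 0.45·0.658349 = 1.351772
s=3.500000, w=1.351772: f=0.639399 → w ← 1.351772 + 0.45·0.639399 = 1.639502
w(3.95) ≈ 1.6395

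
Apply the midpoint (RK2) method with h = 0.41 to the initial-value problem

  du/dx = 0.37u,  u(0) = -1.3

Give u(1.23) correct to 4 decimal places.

Midpoint: k1 = f(x_n, u_n); k2 = f(x_n + h/2, u_n + (h/2)·k1); u_{n+1} = u_n + h·k2.
x=0.000000, u=-1.300000:
  k1 = f(0.000000, -1.300000) = -0.481000
  k2 = f(0.205000, -1.398605) = -0.517484
  u ← -1.300000 + 0.41·(-0.517484) = -1.512168
x=0.410000, u=-1.512168:
  k1 = f(0.410000, -1.512168) = -0.559502
  k2 = f(0.615000, -1.626866) = -0.601941
  u ← -1.512168 + 0.41·(-0.601941) = -1.758964
x=0.820000, u=-1.758964:
  k1 = f(0.820000, -1.758964) = -0.650817
  k2 = f(1.025000, -1.892381) = -0.700181
  u ← -1.758964 + 0.41·(-0.700181) = -2.046038
u(1.23) ≈ -2.0460

-2.0460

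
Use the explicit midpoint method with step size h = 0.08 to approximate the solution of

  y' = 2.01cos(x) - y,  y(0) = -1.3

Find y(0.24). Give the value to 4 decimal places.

-0.5987

Midpoint: k1 = f(x_n, y_n); k2 = f(x_n + h/2, y_n + (h/2)·k1); y_{n+1} = y_n + h·k2.
x=0.000000, y=-1.300000:
  k1 = f(0.000000, -1.300000) = 3.310000
  k2 = f(0.040000, -1.167600) = 3.175992
  y ← -1.300000 + 0.08·3.175992 = -1.045921
x=0.080000, y=-1.045921:
  k1 = f(0.080000, -1.045921) = 3.049492
  k2 = f(0.120000, -0.923941) = 2.919486
  y ← -1.045921 + 0.08·2.919486 = -0.812362
x=0.160000, y=-0.812362:
  k1 = f(0.160000, -0.812362) = 2.796689
  k2 = f(0.200000, -0.700494) = 2.670428
  y ← -0.812362 + 0.08·2.670428 = -0.598727
y(0.24) ≈ -0.5987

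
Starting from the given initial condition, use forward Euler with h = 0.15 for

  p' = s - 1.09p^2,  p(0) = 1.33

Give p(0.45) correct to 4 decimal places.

0.8028

Euler: p_{n+1} = p_n + h·f(s_n, p_n).
s=0.000000, p=1.330000: f=-1.928101 → p ← 1.330000 + 0.15·(-1.928101) = 1.040785
s=0.150000, p=1.040785: f=-1.030724 → p ← 1.040785 + 0.15·(-1.030724) = 0.886176
s=0.300000, p=0.886176: f=-0.555986 → p ← 0.886176 + 0.15·(-0.555986) = 0.802778
p(0.45) ≈ 0.8028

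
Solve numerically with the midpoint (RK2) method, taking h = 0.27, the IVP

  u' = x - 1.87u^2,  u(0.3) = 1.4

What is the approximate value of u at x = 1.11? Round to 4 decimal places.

Midpoint: k1 = f(x_n, u_n); k2 = f(x_n + h/2, u_n + (h/2)·k1); u_{n+1} = u_n + h·k2.
x=0.300000, u=1.400000:
  k1 = f(0.300000, 1.400000) = -3.365200
  k2 = f(0.435000, 0.945698) = -1.237425
  u ← 1.400000 + 0.27·(-1.237425) = 1.065895
x=0.570000, u=1.065895:
  k1 = f(0.570000, 1.065895) = -1.554569
  k2 = f(0.705000, 0.856029) = -0.665308
  u ← 1.065895 + 0.27·(-0.665308) = 0.886262
x=0.840000, u=0.886262:
  k1 = f(0.840000, 0.886262) = -0.628812
  k2 = f(0.975000, 0.801373) = -0.225911
  u ← 0.886262 + 0.27·(-0.225911) = 0.825266
u(1.11) ≈ 0.8253

0.8253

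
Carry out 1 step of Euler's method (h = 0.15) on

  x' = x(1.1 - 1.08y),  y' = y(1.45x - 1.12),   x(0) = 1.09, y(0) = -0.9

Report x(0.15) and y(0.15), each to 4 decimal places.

1.4288, -0.9622

Euler on (x,y): x_{n+1} = x_n + h·x', y_{n+1} = y_n + h·y'.
0.000000: (1.090000, -0.900000); f=(2.258480, -0.414450) → (1.428772, -0.962168)
(x(0.15), y(0.15)) ≈ (1.4288, -0.9622)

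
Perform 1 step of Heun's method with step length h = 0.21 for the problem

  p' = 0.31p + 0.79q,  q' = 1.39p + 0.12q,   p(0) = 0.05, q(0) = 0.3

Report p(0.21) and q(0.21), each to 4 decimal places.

Heun on (p,q): k1 = f(s_n, state_n); k2 = f(s_n + h, state_n + h·k1); state_{n+1} = state_n + (h/2)·(k1 + k2).
0.000000: (0.050000, 0.300000)
  k1 = (0.252500, 0.105500)
  predictor → (0.103025, 0.322155)
  k2 = (0.286440, 0.181863)
  → (0.106589, 0.330173)
(p(0.21), q(0.21)) ≈ (0.1066, 0.3302)

0.1066, 0.3302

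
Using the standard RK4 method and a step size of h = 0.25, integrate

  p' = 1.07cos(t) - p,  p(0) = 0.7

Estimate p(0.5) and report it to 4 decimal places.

0.8261

RK4: k1 = f(t_n, p_n); k2 = f(t_n + h/2, p_n + (h/2)·k1); k3 = f(t_n + h/2, p_n + (h/2)·k2); k4 = f(t_n + h, p_n + h·k3); p_{n+1} = p_n + (h/6)·(k1 + 2k2 + 2k3 + k4).
t=0.000000, p=0.700000:
  k1 = f(0.000000, 0.700000) = 0.370000
  k2 = f(0.125000, 0.746250) = 0.315402
  k3 = f(0.125000, 0.739425) = 0.322226
  k4 = f(0.250000, 0.780557) = 0.256180
  p ← 0.700000 + (0.25/6)·(k1 + 2k2 + 2k3 + k4) = 0.779226
t=0.250000, p=0.779226:
  k1 = f(0.250000, 0.779226) = 0.257510
  k2 = f(0.375000, 0.811415) = 0.184228
  k3 = f(0.375000, 0.802255) = 0.193388
  k4 = f(0.500000, 0.827574) = 0.111440
  p ← 0.779226 + (0.25/6)·(k1 + 2k2 + 2k3 + k4) = 0.826067
p(0.5) ≈ 0.8261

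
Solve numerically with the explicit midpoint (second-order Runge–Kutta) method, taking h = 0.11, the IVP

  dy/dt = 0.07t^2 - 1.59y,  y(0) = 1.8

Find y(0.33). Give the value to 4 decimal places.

Midpoint: k1 = f(t_n, y_n); k2 = f(t_n + h/2, y_n + (h/2)·k1); y_{n+1} = y_n + h·k2.
t=0.000000, y=1.800000:
  k1 = f(0.000000, 1.800000) = -2.862000
  k2 = f(0.055000, 1.642590) = -2.611506
  y ← 1.800000 + 0.11·(-2.611506) = 1.512734
t=0.110000, y=1.512734:
  k1 = f(0.110000, 1.512734) = -2.404401
  k2 = f(0.165000, 1.380492) = -2.193077
  y ← 1.512734 + 0.11·(-2.193077) = 1.271496
t=0.220000, y=1.271496:
  k1 = f(0.220000, 1.271496) = -2.018290
  k2 = f(0.275000, 1.160490) = -1.839885
  y ← 1.271496 + 0.11·(-1.839885) = 1.069108
y(0.33) ≈ 1.0691

1.0691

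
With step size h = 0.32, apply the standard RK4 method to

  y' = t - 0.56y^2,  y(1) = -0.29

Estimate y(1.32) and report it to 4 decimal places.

RK4: k1 = f(t_n, y_n); k2 = f(t_n + h/2, y_n + (h/2)·k1); k3 = f(t_n + h/2, y_n + (h/2)·k2); k4 = f(t_n + h, y_n + h·k3); y_{n+1} = y_n + (h/6)·(k1 + 2k2 + 2k3 + k4).
t=1.000000, y=-0.290000:
  k1 = f(1.000000, -0.290000) = 0.952904
  k2 = f(1.160000, -0.137535) = 1.149407
  k3 = f(1.160000, -0.106095) = 1.153697
  k4 = f(1.320000, 0.079183) = 1.316489
  y ← -0.290000 + (0.32/6)·(k1 + 2k2 + 2k3 + k4) = 0.076699
y(1.32) ≈ 0.0767

0.0767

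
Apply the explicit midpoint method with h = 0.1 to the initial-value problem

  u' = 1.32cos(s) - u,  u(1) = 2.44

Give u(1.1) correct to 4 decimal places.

Midpoint: k1 = f(s_n, u_n); k2 = f(s_n + h/2, u_n + (h/2)·k1); u_{n+1} = u_n + h·k2.
s=1.000000, u=2.440000:
  k1 = f(1.000000, 2.440000) = -1.726801
  k2 = f(1.050000, 2.353660) = -1.696866
  u ← 2.440000 + 0.1·(-1.696866) = 2.270313
u(1.1) ≈ 2.2703

2.2703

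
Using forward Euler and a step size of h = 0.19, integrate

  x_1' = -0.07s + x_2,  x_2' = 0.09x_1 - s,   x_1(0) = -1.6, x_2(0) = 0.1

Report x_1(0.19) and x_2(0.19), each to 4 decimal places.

Euler on (x_1,x_2): x_1_{n+1} = x_1_n + h·x_1', x_2_{n+1} = x_2_n + h·x_2'.
0.000000: (-1.600000, 0.100000); f=(0.100000, -0.144000) → (-1.581000, 0.072640)
(x_1(0.19), x_2(0.19)) ≈ (-1.5810, 0.0726)

-1.5810, 0.0726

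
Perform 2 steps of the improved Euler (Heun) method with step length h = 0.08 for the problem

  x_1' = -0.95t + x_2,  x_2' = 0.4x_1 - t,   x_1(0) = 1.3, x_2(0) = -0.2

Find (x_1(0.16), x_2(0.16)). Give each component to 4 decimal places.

1.2619, -0.1307

Heun on (x_1,x_2): k1 = f(t_n, state_n); k2 = f(t_n + h, state_n + h·k1); state_{n+1} = state_n + (h/2)·(k1 + k2).
0.000000: (1.300000, -0.200000)
  k1 = (-0.200000, 0.520000)
  predictor → (1.284000, -0.158400)
  k2 = (-0.234400, 0.433600)
  → (1.282624, -0.161856)
0.080000: (1.282624, -0.161856)
  k1 = (-0.237856, 0.433050)
  predictor → (1.263596, -0.127212)
  k2 = (-0.279212, 0.345438)
  → (1.261941, -0.130716)
(x_1(0.16), x_2(0.16)) ≈ (1.2619, -0.1307)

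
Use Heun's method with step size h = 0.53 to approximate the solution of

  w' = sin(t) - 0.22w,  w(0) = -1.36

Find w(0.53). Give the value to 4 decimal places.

-1.0767

Heun: k1 = f(t_n, w_n); k2 = f(t_n + h, w_n + h·k1); w_{n+1} = w_n + (h/2)·(k1 + k2).
t=0.000000, w=-1.360000:
  k1 = f(0.000000, -1.360000) = 0.299200
  k2 = f(0.530000, -1.201424) = 0.769847
  w ← -1.360000 + (0.53/2)·(0.299200 + 0.769847) = -1.076703
w(0.53) ≈ -1.0767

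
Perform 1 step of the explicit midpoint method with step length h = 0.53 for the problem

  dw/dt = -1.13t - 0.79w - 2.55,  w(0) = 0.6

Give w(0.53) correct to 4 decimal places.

-0.8259

Midpoint: k1 = f(t_n, w_n); k2 = f(t_n + h/2, w_n + (h/2)·k1); w_{n+1} = w_n + h·k2.
t=0.000000, w=0.600000:
  k1 = f(0.000000, 0.600000) = -3.024000
  k2 = f(0.265000, -0.201360) = -2.690376
  w ← 0.600000 + 0.53·(-2.690376) = -0.825899
w(0.53) ≈ -0.8259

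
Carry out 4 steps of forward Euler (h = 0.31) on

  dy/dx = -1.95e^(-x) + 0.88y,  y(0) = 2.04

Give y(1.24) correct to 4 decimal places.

2.7368

Euler: y_{n+1} = y_n + h·f(x_n, y_n).
x=0.000000, y=2.040000: f=-0.154800 → y ← 2.040000 + 0.31·(-0.154800) = 1.992012
x=0.310000, y=1.992012: f=0.322749 → y ← 1.992012 + 0.31·0.322749 = 2.092064
x=0.620000, y=2.092064: f=0.792025 → y ← 2.092064 + 0.31·0.792025 = 2.337592
x=0.930000, y=2.337592: f=1.287701 → y ← 2.337592 + 0.31·1.287701 = 2.736779
y(1.24) ≈ 2.7368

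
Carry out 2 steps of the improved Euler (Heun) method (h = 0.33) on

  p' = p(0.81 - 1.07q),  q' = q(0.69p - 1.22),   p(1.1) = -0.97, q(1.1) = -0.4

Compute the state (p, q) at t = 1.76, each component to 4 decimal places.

Heun on (p,q): k1 = f(t_n, state_n); k2 = f(t_n + h, state_n + h·k1); state_{n+1} = state_n + (h/2)·(k1 + k2).
1.100000: (-0.970000, -0.400000)
  k1 = (-1.200860, 0.755720)
  predictor → (-1.366284, -0.150612)
  k2 = (-1.326874, 0.325735)
  → (-1.387076, -0.221560)
1.430000: (-1.387076, -0.221560)
  k1 = (-1.452365, 0.482354)
  predictor → (-1.866356, -0.062383)
  k2 = (-1.636328, 0.156443)
  → (-1.896710, -0.116158)
(p(1.76), q(1.76)) ≈ (-1.8967, -0.1162)

-1.8967, -0.1162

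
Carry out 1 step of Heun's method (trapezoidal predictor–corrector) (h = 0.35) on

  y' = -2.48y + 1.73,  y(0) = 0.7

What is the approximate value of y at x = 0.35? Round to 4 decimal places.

Heun: k1 = f(x_n, y_n); k2 = f(x_n + h, y_n + h·k1); y_{n+1} = y_n + (h/2)·(k1 + k2).
x=0.000000, y=0.700000:
  k1 = f(0.000000, 0.700000) = -0.006000
  k2 = f(0.350000, 0.697900) = -0.000792
  y ← 0.700000 + (0.35/2)·(-0.006000 + (-0.000792)) = 0.698811
y(0.35) ≈ 0.6988

0.6988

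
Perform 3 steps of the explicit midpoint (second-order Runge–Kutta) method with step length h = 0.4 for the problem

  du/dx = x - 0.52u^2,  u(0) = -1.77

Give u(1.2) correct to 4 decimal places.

-12.9409

Midpoint: k1 = f(x_n, u_n); k2 = f(x_n + h/2, u_n + (h/2)·k1); u_{n+1} = u_n + h·k2.
x=0.000000, u=-1.770000:
  k1 = f(0.000000, -1.770000) = -1.629108
  k2 = f(0.200000, -2.095822) = -2.084083
  u ← -1.770000 + 0.4·(-2.084083) = -2.603633
x=0.400000, u=-2.603633:
  k1 = f(0.400000, -2.603633) = -3.125032
  k2 = f(0.600000, -3.228640) = -4.820539
  u ← -2.603633 + 0.4·(-4.820539) = -4.531849
x=0.800000, u=-4.531849:
  k1 = f(0.800000, -4.531849) = -9.879581
  k2 = f(1.000000, -6.507765) = -21.022526
  u ← -4.531849 + 0.4·(-21.022526) = -12.940859
u(1.2) ≈ -12.9409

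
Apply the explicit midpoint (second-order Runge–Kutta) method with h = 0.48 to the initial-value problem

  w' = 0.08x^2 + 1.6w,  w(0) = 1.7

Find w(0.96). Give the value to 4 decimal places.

Midpoint: k1 = f(x_n, w_n); k2 = f(x_n + h/2, w_n + (h/2)·k1); w_{n+1} = w_n + h·k2.
x=0.000000, w=1.700000:
  k1 = f(0.000000, 1.700000) = 2.720000
  k2 = f(0.240000, 2.352800) = 3.769088
  w ← 1.700000 + 0.48·3.769088 = 3.509162
x=0.480000, w=3.509162:
  k1 = f(0.480000, 3.509162) = 5.633092
  k2 = f(0.720000, 4.861104) = 7.819239
  w ← 3.509162 + 0.48·7.819239 = 7.262397
w(0.96) ≈ 7.2624

7.2624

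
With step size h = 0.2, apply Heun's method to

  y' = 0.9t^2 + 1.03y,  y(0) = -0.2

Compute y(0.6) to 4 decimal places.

Heun: k1 = f(t_n, y_n); k2 = f(t_n + h, y_n + h·k1); y_{n+1} = y_n + (h/2)·(k1 + k2).
t=0.000000, y=-0.200000:
  k1 = f(0.000000, -0.200000) = -0.206000
  k2 = f(0.200000, -0.241200) = -0.212436
  y ← -0.200000 + (0.2/2)·(-0.206000 + (-0.212436)) = -0.241844
t=0.200000, y=-0.241844:
  k1 = f(0.200000, -0.241844) = -0.213099
  k2 = f(0.400000, -0.284463) = -0.148997
  y ← -0.241844 + (0.2/2)·(-0.213099 + (-0.148997)) = -0.278053
t=0.400000, y=-0.278053:
  k1 = f(0.400000, -0.278053) = -0.142395
  k2 = f(0.600000, -0.306532) = 0.008272
  y ← -0.278053 + (0.2/2)·(-0.142395 + 0.008272) = -0.291466
y(0.6) ≈ -0.2915

-0.2915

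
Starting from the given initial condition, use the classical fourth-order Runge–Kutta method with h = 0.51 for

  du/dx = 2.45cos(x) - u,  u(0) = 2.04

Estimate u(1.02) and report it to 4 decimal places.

RK4: k1 = f(x_n, u_n); k2 = f(x_n + h/2, u_n + (h/2)·k1); k3 = f(x_n + h/2, u_n + (h/2)·k2); k4 = f(x_n + h, u_n + h·k3); u_{n+1} = u_n + (h/6)·(k1 + 2k2 + 2k3 + k4).
x=0.000000, u=2.040000:
  k1 = f(0.000000, 2.040000) = 0.410000
  k2 = f(0.255000, 2.144550) = 0.226225
  k3 = f(0.255000, 2.097687) = 0.273088
  k4 = f(0.510000, 2.179275) = -0.041051
  u ← 2.040000 + (0.51/6)·(k1 + 2k2 + 2k3 + k4) = 2.156244
x=0.510000, u=2.156244:
  k1 = f(0.510000, 2.156244) = -0.018020
  k2 = f(0.765000, 2.151649) = -0.384262
  k3 = f(0.765000, 2.058257) = -0.290870
  k4 = f(1.020000, 2.007900) = -0.725653
  u ← 2.156244 + (0.51/6)·(k1 + 2k2 + 2k3 + k4) = 1.978259
u(1.02) ≈ 1.9783

1.9783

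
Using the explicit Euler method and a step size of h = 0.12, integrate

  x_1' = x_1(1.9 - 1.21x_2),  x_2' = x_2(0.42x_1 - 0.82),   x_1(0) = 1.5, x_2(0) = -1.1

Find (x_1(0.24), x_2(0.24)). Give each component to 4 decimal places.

Euler on (x_1,x_2): x_1_{n+1} = x_1_n + h·x_1', x_2_{n+1} = x_2_n + h·x_2'.
0.000000: (1.500000, -1.100000); f=(4.846500, 0.209000) → (2.081580, -1.074920)
0.120000: (2.081580, -1.074920); f=(6.662416, -0.058329) → (2.881070, -1.081919)
(x_1(0.24), x_2(0.24)) ≈ (2.8811, -1.0819)

2.8811, -1.0819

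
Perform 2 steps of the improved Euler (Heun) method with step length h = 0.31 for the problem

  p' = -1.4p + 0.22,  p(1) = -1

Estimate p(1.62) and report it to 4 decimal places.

-0.3472

Heun: k1 = f(x_n, p_n); k2 = f(x_n + h, p_n + h·k1); p_{n+1} = p_n + (h/2)·(k1 + k2).
x=1.000000, p=-1.000000:
  k1 = f(1.000000, -1.000000) = 1.620000
  k2 = f(1.310000, -0.497800) = 0.916920
  p ← -1.000000 + (0.31/2)·(1.620000 + 0.916920) = -0.606777
x=1.310000, p=-0.606777:
  k1 = f(1.310000, -0.606777) = 1.069488
  k2 = f(1.620000, -0.275236) = 0.605330
  p ← -0.606777 + (0.31/2)·(1.069488 + 0.605330) = -0.347180
p(1.62) ≈ -0.3472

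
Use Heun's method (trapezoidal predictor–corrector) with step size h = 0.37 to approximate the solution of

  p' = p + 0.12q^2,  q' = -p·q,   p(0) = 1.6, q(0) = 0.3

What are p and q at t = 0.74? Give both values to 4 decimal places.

Heun on (p,q): k1 = f(t_n, state_n); k2 = f(t_n + h, state_n + h·k1); state_{n+1} = state_n + (h/2)·(k1 + k2).
0.000000: (1.600000, 0.300000)
  k1 = (1.610800, -0.480000)
  predictor → (2.195996, 0.122400)
  k2 = (2.197794, -0.268790)
  → (2.304590, 0.161474)
0.370000: (2.304590, 0.161474)
  k1 = (2.307719, -0.372131)
  predictor → (3.158446, 0.023785)
  k2 = (3.158514, -0.075125)
  → (3.315843, 0.078732)
(p(0.74), q(0.74)) ≈ (3.3158, 0.0787)

3.3158, 0.0787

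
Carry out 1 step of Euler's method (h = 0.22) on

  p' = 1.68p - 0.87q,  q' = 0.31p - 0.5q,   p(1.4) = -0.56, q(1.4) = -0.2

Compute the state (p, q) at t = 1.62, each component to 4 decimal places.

-0.7287, -0.2162

Euler on (p,q): p_{n+1} = p_n + h·p', q_{n+1} = q_n + h·q'.
1.400000: (-0.560000, -0.200000); f=(-0.766800, -0.073600) → (-0.728696, -0.216192)
(p(1.62), q(1.62)) ≈ (-0.7287, -0.2162)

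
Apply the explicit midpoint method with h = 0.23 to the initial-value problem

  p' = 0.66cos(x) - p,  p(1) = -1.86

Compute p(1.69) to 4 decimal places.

-0.8834

Midpoint: k1 = f(x_n, p_n); k2 = f(x_n + h/2, p_n + (h/2)·k1); p_{n+1} = p_n + h·k2.
x=1.000000, p=-1.860000:
  k1 = f(1.000000, -1.860000) = 2.216600
  k2 = f(1.115000, -1.605091) = 1.895608
  p ← -1.860000 + 0.23·1.895608 = -1.424010
x=1.230000, p=-1.424010:
  k1 = f(1.230000, -1.424010) = 1.644607
  k2 = f(1.345000, -1.234880) = 1.382643
  p ← -1.424010 + 0.23·1.382643 = -1.106002
x=1.460000, p=-1.106002:
  k1 = f(1.460000, -1.106002) = 1.178978
  k2 = f(1.575000, -0.970420) = 0.967645
  p ← -1.106002 + 0.23·0.967645 = -0.883444
p(1.69) ≈ -0.8834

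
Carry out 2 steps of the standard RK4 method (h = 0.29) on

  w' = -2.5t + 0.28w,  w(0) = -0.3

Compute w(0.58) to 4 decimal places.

RK4: k1 = f(t_n, w_n); k2 = f(t_n + h/2, w_n + (h/2)·k1); k3 = f(t_n + h/2, w_n + (h/2)·k2); k4 = f(t_n + h, w_n + h·k3); w_{n+1} = w_n + (h/6)·(k1 + 2k2 + 2k3 + k4).
t=0.000000, w=-0.300000:
  k1 = f(0.000000, -0.300000) = -0.084000
  k2 = f(0.145000, -0.312180) = -0.449910
  k3 = f(0.145000, -0.365237) = -0.464766
  k4 = f(0.290000, -0.434782) = -0.846739
  w ← -0.300000 + (0.29/6)·(k1 + 2k2 + 2k3 + k4) = -0.433404
t=0.290000, w=-0.433404:
  k1 = f(0.290000, -0.433404) = -0.846353
  k2 = f(0.435000, -0.556126) = -1.243215
  k3 = f(0.435000, -0.613671) = -1.259328
  k4 = f(0.580000, -0.798610) = -1.673611
  w ← -0.433404 + (0.29/6)·(k1 + 2k2 + 2k3 + k4) = -0.797115
w(0.58) ≈ -0.7971

-0.7971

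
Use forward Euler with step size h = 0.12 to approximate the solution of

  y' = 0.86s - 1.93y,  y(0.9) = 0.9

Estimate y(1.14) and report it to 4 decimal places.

0.7080

Euler: y_{n+1} = y_n + h·f(s_n, y_n).
s=0.900000, y=0.900000: f=-0.963000 → y ← 0.900000 + 0.12·(-0.963000) = 0.784440
s=1.020000, y=0.784440: f=-0.636769 → y ← 0.784440 + 0.12·(-0.636769) = 0.708028
y(1.14) ≈ 0.7080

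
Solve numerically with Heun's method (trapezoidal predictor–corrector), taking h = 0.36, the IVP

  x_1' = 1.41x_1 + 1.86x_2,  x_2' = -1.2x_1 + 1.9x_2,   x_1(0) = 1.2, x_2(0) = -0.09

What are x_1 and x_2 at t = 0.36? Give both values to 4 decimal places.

1.6940, -0.9869

Heun on (x_1,x_2): k1 = f(t_n, state_n); k2 = f(t_n + h, state_n + h·k1); state_{n+1} = state_n + (h/2)·(k1 + k2).
0.000000: (1.200000, -0.090000)
  k1 = (1.524600, -1.611000)
  predictor → (1.748856, -0.669960)
  k2 = (1.219761, -3.371551)
  → (1.693985, -0.986859)
(x_1(0.36), x_2(0.36)) ≈ (1.6940, -0.9869)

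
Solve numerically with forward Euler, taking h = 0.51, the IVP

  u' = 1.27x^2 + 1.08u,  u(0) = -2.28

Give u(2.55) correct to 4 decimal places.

-13.1552

Euler: u_{n+1} = u_n + h·f(x_n, u_n).
x=0.000000, u=-2.280000: f=-2.462400 → u ← -2.280000 + 0.51·(-2.462400) = -3.535824
x=0.510000, u=-3.535824: f=-3.488363 → u ← -3.535824 + 0.51·(-3.488363) = -5.314889
x=1.020000, u=-5.314889: f=-4.418772 → u ← -5.314889 + 0.51·(-4.418772) = -7.568463
x=1.530000, u=-7.568463: f=-5.200997 → u ← -7.568463 + 0.51·(-5.200997) = -10.220971
x=2.040000, u=-10.220971: f=-5.753417 → u ← -10.220971 + 0.51·(-5.753417) = -13.155214
u(2.55) ≈ -13.1552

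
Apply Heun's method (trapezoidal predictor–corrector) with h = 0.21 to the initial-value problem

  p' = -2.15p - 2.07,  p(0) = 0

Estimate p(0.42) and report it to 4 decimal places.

-0.5555

Heun: k1 = f(s_n, p_n); k2 = f(s_n + h, p_n + h·k1); p_{n+1} = p_n + (h/2)·(k1 + k2).
s=0.000000, p=0.000000:
  k1 = f(0.000000, 0.000000) = -2.070000
  k2 = f(0.210000, -0.434700) = -1.135395
  p ← 0.000000 + (0.21/2)·(-2.070000 + (-1.135395)) = -0.336566
s=0.210000, p=-0.336566:
  k1 = f(0.210000, -0.336566) = -1.346382
  k2 = f(0.420000, -0.619307) = -0.738491
  p ← -0.336566 + (0.21/2)·(-1.346382 + (-0.738491)) = -0.555478
p(0.42) ≈ -0.5555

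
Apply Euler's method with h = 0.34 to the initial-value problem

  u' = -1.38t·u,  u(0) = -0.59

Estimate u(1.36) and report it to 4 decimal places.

-0.1761

Euler: u_{n+1} = u_n + h·f(t_n, u_n).
t=0.000000, u=-0.590000: f=0.000000 → u ← -0.590000 + 0.34·0.000000 = -0.590000
t=0.340000, u=-0.590000: f=0.276828 → u ← -0.590000 + 0.34·0.276828 = -0.495878
t=0.680000, u=-0.495878: f=0.465332 → u ← -0.495878 + 0.34·0.465332 = -0.337665
t=1.020000, u=-0.337665: f=0.475298 → u ← -0.337665 + 0.34·0.475298 = -0.176064
u(1.36) ≈ -0.1761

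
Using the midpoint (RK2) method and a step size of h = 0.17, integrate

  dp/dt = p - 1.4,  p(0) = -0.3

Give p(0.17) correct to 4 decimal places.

Midpoint: k1 = f(t_n, p_n); k2 = f(t_n + h/2, p_n + (h/2)·k1); p_{n+1} = p_n + h·k2.
t=0.000000, p=-0.300000:
  k1 = f(0.000000, -0.300000) = -1.700000
  k2 = f(0.085000, -0.444500) = -1.844500
  p ← -0.300000 + 0.17·(-1.844500) = -0.613565
p(0.17) ≈ -0.6136

-0.6136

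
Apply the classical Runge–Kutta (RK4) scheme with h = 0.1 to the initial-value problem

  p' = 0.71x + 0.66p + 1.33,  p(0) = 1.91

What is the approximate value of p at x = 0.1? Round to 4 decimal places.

RK4: k1 = f(x_n, p_n); k2 = f(x_n + h/2, p_n + (h/2)·k1); k3 = f(x_n + h/2, p_n + (h/2)·k2); k4 = f(x_n + h, p_n + h·k3); p_{n+1} = p_n + (h/6)·(k1 + 2k2 + 2k3 + k4).
x=0.000000, p=1.910000:
  k1 = f(0.000000, 1.910000) = 2.590600
  k2 = f(0.050000, 2.039530) = 2.711590
  k3 = f(0.050000, 2.045579) = 2.715582
  k4 = f(0.100000, 2.181558) = 2.840828
  p ← 1.910000 + (0.1/6)·(k1 + 2k2 + 2k3 + k4) = 2.181430
p(0.1) ≈ 2.1814

2.1814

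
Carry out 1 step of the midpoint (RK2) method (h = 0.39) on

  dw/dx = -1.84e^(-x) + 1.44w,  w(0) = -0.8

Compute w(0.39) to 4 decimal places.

Midpoint: k1 = f(x_n, w_n); k2 = f(x_n + h/2, w_n + (h/2)·k1); w_{n+1} = w_n + h·k2.
x=0.000000, w=-0.800000:
  k1 = f(0.000000, -0.800000) = -2.992000
  k2 = f(0.195000, -1.383440) = -3.506169
  w ← -0.800000 + 0.39·(-3.506169) = -2.167406
w(0.39) ≈ -2.1674

-2.1674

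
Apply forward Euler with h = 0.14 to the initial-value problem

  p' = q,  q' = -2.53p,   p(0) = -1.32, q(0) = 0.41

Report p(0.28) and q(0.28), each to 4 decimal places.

-1.1397, 1.3248

Euler on (p,q): p_{n+1} = p_n + h·p', q_{n+1} = q_n + h·q'.
0.000000: (-1.320000, 0.410000); f=(0.410000, 3.339600) → (-1.262600, 0.877544)
0.140000: (-1.262600, 0.877544); f=(0.877544, 3.194378) → (-1.139744, 1.324757)
(p(0.28), q(0.28)) ≈ (-1.1397, 1.3248)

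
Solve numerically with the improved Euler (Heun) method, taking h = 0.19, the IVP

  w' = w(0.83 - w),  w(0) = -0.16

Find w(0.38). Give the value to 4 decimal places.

Heun: k1 = f(s_n, w_n); k2 = f(s_n + h, w_n + h·k1); w_{n+1} = w_n + (h/2)·(k1 + k2).
s=0.000000, w=-0.160000:
  k1 = f(0.000000, -0.160000) = -0.158400
  k2 = f(0.190000, -0.190096) = -0.193916
  w ← -0.160000 + (0.19/2)·(-0.158400 + (-0.193916)) = -0.193470
s=0.190000, w=-0.193470:
  k1 = f(0.190000, -0.193470) = -0.198011
  k2 = f(0.380000, -0.231092) = -0.245210
  w ← -0.193470 + (0.19/2)·(-0.198011 + (-0.245210)) = -0.235576
w(0.38) ≈ -0.2356

-0.2356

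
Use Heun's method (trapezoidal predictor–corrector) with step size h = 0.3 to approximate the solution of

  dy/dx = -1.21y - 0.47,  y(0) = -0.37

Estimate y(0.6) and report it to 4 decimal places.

Heun: k1 = f(x_n, y_n); k2 = f(x_n + h, y_n + h·k1); y_{n+1} = y_n + (h/2)·(k1 + k2).
x=0.000000, y=-0.370000:
  k1 = f(0.000000, -0.370000) = -0.022300
  k2 = f(0.300000, -0.376690) = -0.014205
  y ← -0.370000 + (0.3/2)·(-0.022300 + (-0.014205)) = -0.375476
x=0.300000, y=-0.375476:
  k1 = f(0.300000, -0.375476) = -0.015674
  k2 = f(0.600000, -0.380178) = -0.009985
  y ← -0.375476 + (0.3/2)·(-0.015674 + (-0.009985)) = -0.379325
y(0.6) ≈ -0.3793

-0.3793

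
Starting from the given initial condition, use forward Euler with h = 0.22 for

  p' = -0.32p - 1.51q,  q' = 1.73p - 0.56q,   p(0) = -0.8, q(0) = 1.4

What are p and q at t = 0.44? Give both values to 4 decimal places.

Euler on (p,q): p_{n+1} = p_n + h·p', q_{n+1} = q_n + h·q'.
0.000000: (-0.800000, 1.400000); f=(-1.858000, -2.168000) → (-1.208760, 0.923040)
0.220000: (-1.208760, 0.923040); f=(-1.006987, -2.608057) → (-1.430297, 0.349267)
(p(0.44), q(0.44)) ≈ (-1.4303, 0.3493)

-1.4303, 0.3493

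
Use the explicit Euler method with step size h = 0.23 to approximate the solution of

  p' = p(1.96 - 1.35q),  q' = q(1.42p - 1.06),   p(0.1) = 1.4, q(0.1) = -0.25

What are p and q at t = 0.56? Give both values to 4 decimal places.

3.3060, -0.4414

Euler on (p,q): p_{n+1} = p_n + h·p', q_{n+1} = q_n + h·q'.
0.100000: (1.400000, -0.250000); f=(3.216500, -0.232000) → (2.139795, -0.303360)
0.330000: (2.139795, -0.303360); f=(5.070321, -0.600200) → (3.305969, -0.441406)
(p(0.56), q(0.56)) ≈ (3.3060, -0.4414)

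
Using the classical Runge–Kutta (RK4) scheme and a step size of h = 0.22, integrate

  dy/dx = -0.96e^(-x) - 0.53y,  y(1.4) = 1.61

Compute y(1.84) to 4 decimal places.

RK4: k1 = f(x_n, y_n); k2 = f(x_n + h/2, y_n + (h/2)·k1); k3 = f(x_n + h/2, y_n + (h/2)·k2); k4 = f(x_n + h, y_n + h·k3); y_{n+1} = y_n + (h/6)·(k1 + 2k2 + 2k3 + k4).
x=1.400000, y=1.610000:
  k1 = f(1.400000, 1.610000) = -1.090033
  k2 = f(1.510000, 1.490096) = -1.001825
  k3 = f(1.510000, 1.499799) = -1.006967
  k4 = f(1.620000, 1.388467) = -0.925870
  y ← 1.610000 + (0.22/6)·(k1 + 2k2 + 2k3 + k4) = 1.388772
x=1.620000, y=1.388772:
  k1 = f(1.620000, 1.388772) = -0.926032
  k2 = f(1.730000, 1.286909) = -0.852255
  k3 = f(1.730000, 1.295024) = -0.856556
  k4 = f(1.840000, 1.200330) = -0.788640
  y ← 1.388772 + (0.22/6)·(k1 + 2k2 + 2k3 + k4) = 1.200588
y(1.84) ≈ 1.2006

1.2006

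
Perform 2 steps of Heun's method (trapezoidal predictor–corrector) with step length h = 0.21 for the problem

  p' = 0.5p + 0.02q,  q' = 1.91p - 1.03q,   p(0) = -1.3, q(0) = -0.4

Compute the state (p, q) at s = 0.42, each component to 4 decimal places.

Heun on (p,q): k1 = f(s_n, state_n); k2 = f(s_n + h, state_n + h·k1); state_{n+1} = state_n + (h/2)·(k1 + k2).
0.000000: (-1.300000, -0.400000)
  k1 = (-0.658000, -2.071000)
  predictor → (-1.438180, -0.834910)
  k2 = (-0.735788, -1.886966)
  → (-1.446348, -0.815586)
0.210000: (-1.446348, -0.815586)
  k1 = (-0.739486, -1.922470)
  predictor → (-1.601640, -1.219305)
  k2 = (-0.825206, -1.803248)
  → (-1.610640, -1.206787)
(p(0.42), q(0.42)) ≈ (-1.6106, -1.2068)

-1.6106, -1.2068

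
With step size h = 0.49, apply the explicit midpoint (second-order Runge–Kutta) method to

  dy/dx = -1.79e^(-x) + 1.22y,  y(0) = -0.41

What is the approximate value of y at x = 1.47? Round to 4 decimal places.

Midpoint: k1 = f(x_n, y_n); k2 = f(x_n + h/2, y_n + (h/2)·k1); y_{n+1} = y_n + h·k2.
x=0.000000, y=-0.410000:
  k1 = f(0.000000, -0.410000) = -2.290200
  k2 = f(0.245000, -0.971099) = -2.585782
  y ← -0.410000 + 0.49·(-2.585782) = -1.677033
x=0.490000, y=-1.677033:
  k1 = f(0.490000, -1.677033) = -3.142582
  k2 = f(0.735000, -2.446966) = -3.843613
  y ← -1.677033 + 0.49·(-3.843613) = -3.560403
x=0.980000, y=-3.560403:
  k1 = f(0.980000, -3.560403) = -5.015499
  k2 = f(1.225000, -4.789201) = -6.368651
  y ← -3.560403 + 0.49·(-6.368651) = -6.681042
y(1.47) ≈ -6.6810

-6.6810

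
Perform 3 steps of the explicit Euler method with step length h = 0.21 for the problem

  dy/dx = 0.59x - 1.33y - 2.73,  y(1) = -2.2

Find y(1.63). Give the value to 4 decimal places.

-1.7595

Euler: y_{n+1} = y_n + h·f(x_n, y_n).
x=1.000000, y=-2.200000: f=0.786000 → y ← -2.200000 + 0.21·0.786000 = -2.034940
x=1.210000, y=-2.034940: f=0.690370 → y ← -2.034940 + 0.21·0.690370 = -1.889962
x=1.420000, y=-1.889962: f=0.621450 → y ← -1.889962 + 0.21·0.621450 = -1.759458
y(1.63) ≈ -1.7595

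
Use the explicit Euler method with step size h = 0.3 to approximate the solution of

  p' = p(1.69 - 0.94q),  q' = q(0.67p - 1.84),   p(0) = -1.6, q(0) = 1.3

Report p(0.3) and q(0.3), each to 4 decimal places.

Euler on (p,q): p_{n+1} = p_n + h·p', q_{n+1} = q_n + h·q'.
0.000000: (-1.600000, 1.300000); f=(-0.748800, -3.785600) → (-1.824640, 0.164320)
(p(0.3), q(0.3)) ≈ (-1.8246, 0.1643)

-1.8246, 0.1643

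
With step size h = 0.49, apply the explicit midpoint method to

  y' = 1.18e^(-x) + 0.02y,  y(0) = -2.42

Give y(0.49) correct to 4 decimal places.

-1.9884

Midpoint: k1 = f(x_n, y_n); k2 = f(x_n + h/2, y_n + (h/2)·k1); y_{n+1} = y_n + h·k2.
x=0.000000, y=-2.420000:
  k1 = f(0.000000, -2.420000) = 1.131600
  k2 = f(0.245000, -2.142758) = 0.880736
  y ← -2.420000 + 0.49·0.880736 = -1.988439
y(0.49) ≈ -1.9884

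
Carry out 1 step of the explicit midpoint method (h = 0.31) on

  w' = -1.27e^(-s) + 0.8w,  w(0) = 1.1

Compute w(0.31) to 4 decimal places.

Midpoint: k1 = f(s_n, w_n); k2 = f(s_n + h/2, w_n + (h/2)·k1); w_{n+1} = w_n + h·k2.
s=0.000000, w=1.100000:
  k1 = f(0.000000, 1.100000) = -0.390000
  k2 = f(0.155000, 1.039550) = -0.256007
  w ← 1.100000 + 0.31·(-0.256007) = 1.020638
w(0.31) ≈ 1.0206

1.0206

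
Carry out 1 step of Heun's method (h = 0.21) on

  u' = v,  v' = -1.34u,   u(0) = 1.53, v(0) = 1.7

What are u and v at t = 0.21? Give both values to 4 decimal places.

Heun on (u,v): k1 = f(t_n, state_n); k2 = f(t_n + h, state_n + h·k1); state_{n+1} = state_n + (h/2)·(k1 + k2).
0.000000: (1.530000, 1.700000)
  k1 = (1.700000, -2.050200)
  predictor → (1.887000, 1.269458)
  k2 = (1.269458, -2.528580)
  → (1.841793, 1.219228)
(u(0.21), v(0.21)) ≈ (1.8418, 1.2192)

1.8418, 1.2192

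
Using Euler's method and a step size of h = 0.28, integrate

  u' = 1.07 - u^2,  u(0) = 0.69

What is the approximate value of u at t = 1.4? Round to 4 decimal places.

1.0276

Euler: u_{n+1} = u_n + h·f(t_n, u_n).
t=0.000000, u=0.690000: f=0.593900 → u ← 0.690000 + 0.28·0.593900 = 0.856292
t=0.280000, u=0.856292: f=0.336764 → u ← 0.856292 + 0.28·0.336764 = 0.950586
t=0.560000, u=0.950586: f=0.166386 → u ← 0.950586 + 0.28·0.166386 = 0.997174
t=0.840000, u=0.997174: f=0.075644 → u ← 0.997174 + 0.28·0.075644 = 1.018354
t=1.120000, u=1.018354: f=0.032954 → u ← 1.018354 + 0.28·0.032954 = 1.027582
u(1.4) ≈ 1.0276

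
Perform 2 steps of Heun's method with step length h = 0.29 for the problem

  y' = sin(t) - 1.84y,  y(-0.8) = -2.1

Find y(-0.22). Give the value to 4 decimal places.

Heun: k1 = f(t_n, y_n); k2 = f(t_n + h, y_n + h·k1); y_{n+1} = y_n + (h/2)·(k1 + k2).
t=-0.800000, y=-2.100000:
  k1 = f(-0.800000, -2.100000) = 3.146644
  k2 = f(-0.510000, -1.187473) = 1.696774
  y ← -2.100000 + (0.29/2)·(3.146644 + 1.696774) = -1.397704
t=-0.510000, y=-1.397704:
  k1 = f(-0.510000, -1.397704) = 2.083599
  k2 = f(-0.220000, -0.793461) = 1.241738
  y ← -1.397704 + (0.29/2)·(2.083599 + 1.241738) = -0.915531
y(-0.22) ≈ -0.9155

-0.9155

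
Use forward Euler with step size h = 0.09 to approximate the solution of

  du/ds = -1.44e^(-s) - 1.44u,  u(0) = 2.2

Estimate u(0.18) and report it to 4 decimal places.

Euler: u_{n+1} = u_n + h·f(s_n, u_n).
s=0.000000, u=2.200000: f=-4.608000 → u ← 2.200000 + 0.09·(-4.608000) = 1.785280
s=0.090000, u=1.785280: f=-3.886864 → u ← 1.785280 + 0.09·(-3.886864) = 1.435462
u(0.18) ≈ 1.4355

1.4355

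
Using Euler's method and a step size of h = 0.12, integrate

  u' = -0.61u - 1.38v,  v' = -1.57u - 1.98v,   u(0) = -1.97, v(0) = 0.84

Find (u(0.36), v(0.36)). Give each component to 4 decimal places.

Euler on (u,v): u_{n+1} = u_n + h·u', v_{n+1} = v_n + h·v'.
0.000000: (-1.970000, 0.840000); f=(0.042500, 1.429700) → (-1.964900, 1.011564)
0.120000: (-1.964900, 1.011564); f=(-0.197369, 1.081996) → (-1.988584, 1.141404)
0.240000: (-1.988584, 1.141404); f=(-0.362100, 0.862098) → (-2.032036, 1.244855)
(u(0.36), v(0.36)) ≈ (-2.0320, 1.2449)

-2.0320, 1.2449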